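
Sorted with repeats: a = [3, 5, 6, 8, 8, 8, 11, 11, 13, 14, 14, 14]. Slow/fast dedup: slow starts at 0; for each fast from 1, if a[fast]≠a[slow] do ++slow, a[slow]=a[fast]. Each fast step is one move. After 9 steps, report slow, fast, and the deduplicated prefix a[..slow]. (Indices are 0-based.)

(s=0,f=1) a[fast]=5≠a[slow]=3 write a[1]=5 → slow++,fast++
(s=1,f=2) a[fast]=6≠a[slow]=5 write a[2]=6 → slow++,fast++
(s=2,f=3) a[fast]=8≠a[slow]=6 write a[3]=8 → slow++,fast++
(s=3,f=4) a[fast]=8=a[slow] dup → fast++
(s=3,f=5) a[fast]=8=a[slow] dup → fast++
(s=3,f=6) a[fast]=11≠a[slow]=8 write a[4]=11 → slow++,fast++
(s=4,f=7) a[fast]=11=a[slow] dup → fast++
(s=4,f=8) a[fast]=13≠a[slow]=11 write a[5]=13 → slow++,fast++
(s=5,f=9) a[fast]=14≠a[slow]=13 write a[6]=14 → slow++,fast++

slow=6, fast=10, prefix=[3, 5, 6, 8, 11, 13, 14]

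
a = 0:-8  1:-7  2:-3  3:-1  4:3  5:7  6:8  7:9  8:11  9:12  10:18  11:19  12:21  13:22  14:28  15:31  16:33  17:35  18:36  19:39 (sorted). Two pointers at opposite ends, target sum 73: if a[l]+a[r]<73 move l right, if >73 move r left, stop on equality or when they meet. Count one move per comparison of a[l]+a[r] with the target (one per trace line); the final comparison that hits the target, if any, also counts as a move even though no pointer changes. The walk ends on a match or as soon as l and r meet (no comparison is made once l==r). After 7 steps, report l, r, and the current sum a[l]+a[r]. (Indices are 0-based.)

l=7, r=19, sum=48

l=0 r=19: -8+39=31 <73, l++
l=1 r=19: -7+39=32 <73, l++
l=2 r=19: -3+39=36 <73, l++
l=3 r=19: -1+39=38 <73, l++
l=4 r=19: 3+39=42 <73, l++
l=5 r=19: 7+39=46 <73, l++
l=6 r=19: 8+39=47 <73, l++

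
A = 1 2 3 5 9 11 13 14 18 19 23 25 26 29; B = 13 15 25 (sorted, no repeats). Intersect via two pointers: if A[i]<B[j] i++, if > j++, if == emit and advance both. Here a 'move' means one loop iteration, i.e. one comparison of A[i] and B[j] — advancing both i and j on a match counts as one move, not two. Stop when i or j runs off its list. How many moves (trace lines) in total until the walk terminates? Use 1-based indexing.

13 moves

[i=1,j=1] 1<13 → i++
[i=2,j=1] 2<13 → i++
[i=3,j=1] 3<13 → i++
[i=4,j=1] 5<13 → i++
[i=5,j=1] 9<13 → i++
[i=6,j=1] 11<13 → i++
[i=7,j=1] 13==13 emit → i++,j++
[i=8,j=2] 14<15 → i++
[i=9,j=2] 18>15 → j++
[i=9,j=3] 18<25 → i++
[i=10,j=3] 19<25 → i++
[i=11,j=3] 23<25 → i++
[i=12,j=3] 25==25 emit → i++,j++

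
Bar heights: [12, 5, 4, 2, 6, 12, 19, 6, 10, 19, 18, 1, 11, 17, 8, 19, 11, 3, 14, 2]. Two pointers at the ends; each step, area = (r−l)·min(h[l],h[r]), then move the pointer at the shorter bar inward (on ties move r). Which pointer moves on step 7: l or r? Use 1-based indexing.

l=1 r=20: min(12,2)*19=38 best=38 *, r--
l=1 r=19: min(12,14)*18=216 best=216 *, l++
l=2 r=19: min(5,14)*17=85 best=216, l++
l=3 r=19: min(4,14)*16=64 best=216, l++
l=4 r=19: min(2,14)*15=30 best=216, l++
l=5 r=19: min(6,14)*14=84 best=216, l++
l=6 r=19: min(12,14)*13=156 best=216, l++

l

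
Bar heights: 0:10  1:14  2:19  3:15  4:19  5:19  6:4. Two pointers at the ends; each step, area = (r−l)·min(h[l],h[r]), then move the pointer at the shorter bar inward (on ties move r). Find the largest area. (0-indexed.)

l=0 r=6: min(10,4)*6=24 best=24 *, r--
l=0 r=5: min(10,19)*5=50 best=50 *, l++
l=1 r=5: min(14,19)*4=56 best=56 *, l++
l=2 r=5: min(19,19)*3=57 best=57 *, r--
l=2 r=4: min(19,19)*2=38 best=57, r--
l=2 r=3: min(19,15)*1=15 best=57, r--

max area = 57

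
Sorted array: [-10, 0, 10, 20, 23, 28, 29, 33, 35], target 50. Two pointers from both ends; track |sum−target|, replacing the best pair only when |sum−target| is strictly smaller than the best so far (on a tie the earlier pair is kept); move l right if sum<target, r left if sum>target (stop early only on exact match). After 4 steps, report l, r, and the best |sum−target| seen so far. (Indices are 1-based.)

l=4, r=8, best |Δ|=5

l=1 r=9: -10+35=25 d=25 *, l++
l=2 r=9: 0+35=35 d=15 *, l++
l=3 r=9: 10+35=45 d=5 *, l++
l=4 r=9: 20+35=55 d=5, r--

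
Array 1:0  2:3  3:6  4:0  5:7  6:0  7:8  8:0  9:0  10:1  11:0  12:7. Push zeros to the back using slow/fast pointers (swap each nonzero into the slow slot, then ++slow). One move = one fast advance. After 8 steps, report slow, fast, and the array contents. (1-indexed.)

slow=5, fast=9, a=[3, 6, 7, 8, 0, 0, 0, 0, 0, 1, 0, 7]

(s=1,f=1) a[fast]=0 → fast++
(s=1,f=2) a[fast]=3≠0 swap→a[1]=3 → slow++,fast++
(s=2,f=3) a[fast]=6≠0 swap→a[2]=6 → slow++,fast++
(s=3,f=4) a[fast]=0 → fast++
(s=3,f=5) a[fast]=7≠0 swap→a[3]=7 → slow++,fast++
(s=4,f=6) a[fast]=0 → fast++
(s=4,f=7) a[fast]=8≠0 swap→a[4]=8 → slow++,fast++
(s=5,f=8) a[fast]=0 → fast++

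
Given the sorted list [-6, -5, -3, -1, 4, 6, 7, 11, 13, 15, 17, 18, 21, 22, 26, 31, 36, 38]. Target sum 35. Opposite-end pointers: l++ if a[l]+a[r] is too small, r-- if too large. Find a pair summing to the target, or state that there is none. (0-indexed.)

l=0 r=17: -6+38=32 <35, l++
l=1 r=17: -5+38=33 <35, l++
l=2 r=17: -3+38=35, found

(-3, 38)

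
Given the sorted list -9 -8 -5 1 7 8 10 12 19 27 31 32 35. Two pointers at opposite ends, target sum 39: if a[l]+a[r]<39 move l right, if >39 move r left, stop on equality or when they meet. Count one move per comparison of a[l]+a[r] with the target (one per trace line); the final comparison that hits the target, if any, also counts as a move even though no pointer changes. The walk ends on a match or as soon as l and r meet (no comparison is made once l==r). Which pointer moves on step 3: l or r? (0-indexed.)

l=0 r=12: -9+35=26 <39, l++
l=1 r=12: -8+35=27 <39, l++
l=2 r=12: -5+35=30 <39, l++

l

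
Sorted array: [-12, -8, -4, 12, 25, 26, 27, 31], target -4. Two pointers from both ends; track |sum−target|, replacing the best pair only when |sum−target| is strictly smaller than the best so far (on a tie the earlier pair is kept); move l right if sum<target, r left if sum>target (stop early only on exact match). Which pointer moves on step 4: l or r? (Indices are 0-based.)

[0,7] -12+31=19 d=23 * → r--
[0,6] -12+27=15 d=19 * → r--
[0,5] -12+26=14 d=18 * → r--
[0,4] -12+25=13 d=17 * → r--

r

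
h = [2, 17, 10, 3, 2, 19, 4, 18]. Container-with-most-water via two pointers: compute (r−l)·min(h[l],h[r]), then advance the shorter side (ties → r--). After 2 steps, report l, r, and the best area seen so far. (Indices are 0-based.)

l=2, r=7, best area=102

l=0 r=7: min(2,18)*7=14 best=14 *, l++
l=1 r=7: min(17,18)*6=102 best=102 *, l++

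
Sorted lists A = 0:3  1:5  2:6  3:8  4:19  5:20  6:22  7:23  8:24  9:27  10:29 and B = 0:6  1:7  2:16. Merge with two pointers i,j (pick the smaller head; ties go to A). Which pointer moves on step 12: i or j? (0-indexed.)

[i=0,j=0] A[i]=3<=B[j]=6 take 3 → i++
[i=1,j=0] A[i]=5<=B[j]=6 take 5 → i++
[i=2,j=0] A[i]=6<=B[j]=6 take 6 → i++
[i=3,j=0] A[i]=8>B[j]=6 take 6 → j++
[i=3,j=1] A[i]=8>B[j]=7 take 7 → j++
[i=3,j=2] A[i]=8<=B[j]=16 take 8 → i++
[i=4,j=2] A[i]=19>B[j]=16 take 16 → j++
[i=4,j=3] B done, take A[i]=19 → i++
[i=5,j=3] B done, take A[i]=20 → i++
[i=6,j=3] B done, take A[i]=22 → i++
[i=7,j=3] B done, take A[i]=23 → i++
[i=8,j=3] B done, take A[i]=24 → i++

i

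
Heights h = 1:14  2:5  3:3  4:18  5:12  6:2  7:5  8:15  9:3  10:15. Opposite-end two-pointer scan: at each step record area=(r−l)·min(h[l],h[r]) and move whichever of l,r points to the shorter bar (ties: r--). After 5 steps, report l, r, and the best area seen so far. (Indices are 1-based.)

[1,10] min(14,15)*9=126 best=126 * → l++
[2,10] min(5,15)*8=40 best=126 → l++
[3,10] min(3,15)*7=21 best=126 → l++
[4,10] min(18,15)*6=90 best=126 → r--
[4,9] min(18,3)*5=15 best=126 → r--

l=4, r=8, best area=126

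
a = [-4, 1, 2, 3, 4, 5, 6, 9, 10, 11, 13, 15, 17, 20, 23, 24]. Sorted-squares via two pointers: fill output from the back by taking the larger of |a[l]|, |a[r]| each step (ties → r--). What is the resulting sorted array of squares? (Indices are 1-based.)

[1,16] |-4|<=|24| out[16]=576 → r--
[1,15] |-4|<=|23| out[15]=529 → r--
[1,14] |-4|<=|20| out[14]=400 → r--
[1,13] |-4|<=|17| out[13]=289 → r--
[1,12] |-4|<=|15| out[12]=225 → r--
[1,11] |-4|<=|13| out[11]=169 → r--
[1,10] |-4|<=|11| out[10]=121 → r--
[1,9] |-4|<=|10| out[9]=100 → r--
[1,8] |-4|<=|9| out[8]=81 → r--
[1,7] |-4|<=|6| out[7]=36 → r--
[1,6] |-4|<=|5| out[6]=25 → r--
[1,5] |-4|<=|4| out[5]=16 → r--
[1,4] |-4|>|3| out[4]=16 → l++
[2,4] |1|<=|3| out[3]=9 → r--
[2,3] |1|<=|2| out[2]=4 → r--
[2,2] |1|<=|1| out[1]=1 → r--

[1, 4, 9, 16, 16, 25, 36, 81, 100, 121, 169, 225, 289, 400, 529, 576]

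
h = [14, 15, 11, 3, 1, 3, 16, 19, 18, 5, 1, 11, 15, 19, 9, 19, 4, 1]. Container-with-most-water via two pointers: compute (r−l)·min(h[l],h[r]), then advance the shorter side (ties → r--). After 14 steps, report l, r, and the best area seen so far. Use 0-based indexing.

l=0 r=17: min(14,1)*17=17 best=17 *, r--
l=0 r=16: min(14,4)*16=64 best=64 *, r--
l=0 r=15: min(14,19)*15=210 best=210 *, l++
l=1 r=15: min(15,19)*14=210 best=210, l++
l=2 r=15: min(11,19)*13=143 best=210, l++
l=3 r=15: min(3,19)*12=36 best=210, l++
l=4 r=15: min(1,19)*11=11 best=210, l++
l=5 r=15: min(3,19)*10=30 best=210, l++
l=6 r=15: min(16,19)*9=144 best=210, l++
l=7 r=15: min(19,19)*8=152 best=210, r--
l=7 r=14: min(19,9)*7=63 best=210, r--
l=7 r=13: min(19,19)*6=114 best=210, r--
l=7 r=12: min(19,15)*5=75 best=210, r--
l=7 r=11: min(19,11)*4=44 best=210, r--

l=7, r=10, best area=210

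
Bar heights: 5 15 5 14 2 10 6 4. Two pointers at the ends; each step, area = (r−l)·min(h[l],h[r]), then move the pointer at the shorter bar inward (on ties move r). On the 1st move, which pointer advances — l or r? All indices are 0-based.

l=0 r=7: min(5,4)*7=28 best=28 *, r--

r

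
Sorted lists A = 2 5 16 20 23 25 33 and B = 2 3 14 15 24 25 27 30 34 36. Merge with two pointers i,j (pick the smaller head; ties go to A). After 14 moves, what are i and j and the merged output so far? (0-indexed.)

i=6, j=8, merged so far=[2, 2, 3, 5, 14, 15, 16, 20, 23, 24, 25, 25, 27, 30]

[i=0,j=0] A[i]=2<=B[j]=2 take 2 → i++
[i=1,j=0] A[i]=5>B[j]=2 take 2 → j++
[i=1,j=1] A[i]=5>B[j]=3 take 3 → j++
[i=1,j=2] A[i]=5<=B[j]=14 take 5 → i++
[i=2,j=2] A[i]=16>B[j]=14 take 14 → j++
[i=2,j=3] A[i]=16>B[j]=15 take 15 → j++
[i=2,j=4] A[i]=16<=B[j]=24 take 16 → i++
[i=3,j=4] A[i]=20<=B[j]=24 take 20 → i++
[i=4,j=4] A[i]=23<=B[j]=24 take 23 → i++
[i=5,j=4] A[i]=25>B[j]=24 take 24 → j++
[i=5,j=5] A[i]=25<=B[j]=25 take 25 → i++
[i=6,j=5] A[i]=33>B[j]=25 take 25 → j++
[i=6,j=6] A[i]=33>B[j]=27 take 27 → j++
[i=6,j=7] A[i]=33>B[j]=30 take 30 → j++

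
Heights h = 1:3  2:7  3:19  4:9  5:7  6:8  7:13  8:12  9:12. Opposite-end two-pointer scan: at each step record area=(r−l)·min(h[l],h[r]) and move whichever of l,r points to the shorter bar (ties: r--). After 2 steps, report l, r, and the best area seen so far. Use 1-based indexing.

l=3, r=9, best area=49

l=1 r=9: min(3,12)*8=24 best=24 *, l++
l=2 r=9: min(7,12)*7=49 best=49 *, l++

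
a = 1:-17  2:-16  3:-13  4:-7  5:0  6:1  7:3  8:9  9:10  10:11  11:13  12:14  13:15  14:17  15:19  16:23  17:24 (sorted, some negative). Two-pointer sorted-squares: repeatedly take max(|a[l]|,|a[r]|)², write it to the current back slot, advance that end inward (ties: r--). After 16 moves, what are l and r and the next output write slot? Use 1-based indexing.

[1,17] |-17|<=|24| out[17]=576 → r--
[1,16] |-17|<=|23| out[16]=529 → r--
[1,15] |-17|<=|19| out[15]=361 → r--
[1,14] |-17|<=|17| out[14]=289 → r--
[1,13] |-17|>|15| out[13]=289 → l++
[2,13] |-16|>|15| out[12]=256 → l++
[3,13] |-13|<=|15| out[11]=225 → r--
[3,12] |-13|<=|14| out[10]=196 → r--
[3,11] |-13|<=|13| out[9]=169 → r--
[3,10] |-13|>|11| out[8]=169 → l++
[4,10] |-7|<=|11| out[7]=121 → r--
[4,9] |-7|<=|10| out[6]=100 → r--
[4,8] |-7|<=|9| out[5]=81 → r--
[4,7] |-7|>|3| out[4]=49 → l++
[5,7] |0|<=|3| out[3]=9 → r--
[5,6] |0|<=|1| out[2]=1 → r--

l=5, r=5, next write slot=1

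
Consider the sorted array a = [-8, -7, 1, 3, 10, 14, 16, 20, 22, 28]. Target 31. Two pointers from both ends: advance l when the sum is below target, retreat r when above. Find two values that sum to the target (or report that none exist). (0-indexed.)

(3, 28)

l=0 r=9: -8+28=20 <31, l++
l=1 r=9: -7+28=21 <31, l++
l=2 r=9: 1+28=29 <31, l++
l=3 r=9: 3+28=31, found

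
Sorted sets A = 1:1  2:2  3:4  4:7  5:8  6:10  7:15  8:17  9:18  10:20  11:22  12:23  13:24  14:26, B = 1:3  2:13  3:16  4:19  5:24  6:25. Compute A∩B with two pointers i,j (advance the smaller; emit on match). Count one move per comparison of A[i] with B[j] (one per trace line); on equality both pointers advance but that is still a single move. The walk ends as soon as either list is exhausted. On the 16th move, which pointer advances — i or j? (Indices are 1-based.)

i

[i=1,j=1] 1<3 → i++
[i=2,j=1] 2<3 → i++
[i=3,j=1] 4>3 → j++
[i=3,j=2] 4<13 → i++
[i=4,j=2] 7<13 → i++
[i=5,j=2] 8<13 → i++
[i=6,j=2] 10<13 → i++
[i=7,j=2] 15>13 → j++
[i=7,j=3] 15<16 → i++
[i=8,j=3] 17>16 → j++
[i=8,j=4] 17<19 → i++
[i=9,j=4] 18<19 → i++
[i=10,j=4] 20>19 → j++
[i=10,j=5] 20<24 → i++
[i=11,j=5] 22<24 → i++
[i=12,j=5] 23<24 → i++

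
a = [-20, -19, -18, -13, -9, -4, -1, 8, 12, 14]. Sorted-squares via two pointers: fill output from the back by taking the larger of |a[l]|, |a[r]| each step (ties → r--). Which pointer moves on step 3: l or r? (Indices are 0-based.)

l

[0,9] |-20|>|14| out[9]=400 → l++
[1,9] |-19|>|14| out[8]=361 → l++
[2,9] |-18|>|14| out[7]=324 → l++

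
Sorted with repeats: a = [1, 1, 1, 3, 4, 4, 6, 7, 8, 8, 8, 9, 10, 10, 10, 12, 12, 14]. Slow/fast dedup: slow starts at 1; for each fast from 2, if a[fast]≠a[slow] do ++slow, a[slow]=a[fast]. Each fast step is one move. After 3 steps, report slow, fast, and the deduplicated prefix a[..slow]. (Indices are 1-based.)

slow=1 fast=2: a[fast]=1=a[slow] dup, fast++
slow=1 fast=3: a[fast]=1=a[slow] dup, fast++
slow=1 fast=4: a[fast]=3≠a[slow]=1 write a[2]=3, slow++,fast++

slow=2, fast=5, prefix=[1, 3]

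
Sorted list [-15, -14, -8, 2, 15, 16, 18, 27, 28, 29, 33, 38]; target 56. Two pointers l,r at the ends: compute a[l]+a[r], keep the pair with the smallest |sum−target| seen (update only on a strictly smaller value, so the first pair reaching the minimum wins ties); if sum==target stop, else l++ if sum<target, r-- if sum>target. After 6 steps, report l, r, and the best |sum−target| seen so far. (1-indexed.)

[1,12] -15+38=23 d=33 * → l++
[2,12] -14+38=24 d=32 * → l++
[3,12] -8+38=30 d=26 * → l++
[4,12] 2+38=40 d=16 * → l++
[5,12] 15+38=53 d=3 * → l++
[6,12] 16+38=54 d=2 * → l++

l=7, r=12, best |Δ|=2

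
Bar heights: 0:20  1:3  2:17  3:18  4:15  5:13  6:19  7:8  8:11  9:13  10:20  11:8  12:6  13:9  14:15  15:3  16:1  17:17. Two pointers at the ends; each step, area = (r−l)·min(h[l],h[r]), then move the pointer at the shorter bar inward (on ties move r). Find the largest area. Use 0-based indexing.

max area = 289

[0,17] min(20,17)*17=289 best=289 * → r--
[0,16] min(20,1)*16=16 best=289 → r--
[0,15] min(20,3)*15=45 best=289 → r--
[0,14] min(20,15)*14=210 best=289 → r--
[0,13] min(20,9)*13=117 best=289 → r--
[0,12] min(20,6)*12=72 best=289 → r--
[0,11] min(20,8)*11=88 best=289 → r--
[0,10] min(20,20)*10=200 best=289 → r--
[0,9] min(20,13)*9=117 best=289 → r--
[0,8] min(20,11)*8=88 best=289 → r--
[0,7] min(20,8)*7=56 best=289 → r--
[0,6] min(20,19)*6=114 best=289 → r--
[0,5] min(20,13)*5=65 best=289 → r--
[0,4] min(20,15)*4=60 best=289 → r--
[0,3] min(20,18)*3=54 best=289 → r--
[0,2] min(20,17)*2=34 best=289 → r--
[0,1] min(20,3)*1=3 best=289 → r--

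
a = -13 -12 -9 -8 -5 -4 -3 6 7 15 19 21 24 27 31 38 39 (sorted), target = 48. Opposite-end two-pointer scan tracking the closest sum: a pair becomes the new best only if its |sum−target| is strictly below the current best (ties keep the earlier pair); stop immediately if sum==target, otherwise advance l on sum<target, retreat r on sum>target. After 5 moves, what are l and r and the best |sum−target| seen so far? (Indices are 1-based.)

l=1 r=17: -13+39=26 d=22 *, l++
l=2 r=17: -12+39=27 d=21 *, l++
l=3 r=17: -9+39=30 d=18 *, l++
l=4 r=17: -8+39=31 d=17 *, l++
l=5 r=17: -5+39=34 d=14 *, l++

l=6, r=17, best |Δ|=14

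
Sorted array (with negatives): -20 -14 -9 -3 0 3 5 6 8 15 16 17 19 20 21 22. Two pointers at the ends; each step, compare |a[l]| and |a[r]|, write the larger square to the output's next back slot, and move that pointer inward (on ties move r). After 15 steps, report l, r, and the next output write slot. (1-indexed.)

l=5, r=5, next write slot=1

l=1 r=16: |-20|<=|22| out[16]=484, r--
l=1 r=15: |-20|<=|21| out[15]=441, r--
l=1 r=14: |-20|<=|20| out[14]=400, r--
l=1 r=13: |-20|>|19| out[13]=400, l++
l=2 r=13: |-14|<=|19| out[12]=361, r--
l=2 r=12: |-14|<=|17| out[11]=289, r--
l=2 r=11: |-14|<=|16| out[10]=256, r--
l=2 r=10: |-14|<=|15| out[9]=225, r--
l=2 r=9: |-14|>|8| out[8]=196, l++
l=3 r=9: |-9|>|8| out[7]=81, l++
l=4 r=9: |-3|<=|8| out[6]=64, r--
l=4 r=8: |-3|<=|6| out[5]=36, r--
l=4 r=7: |-3|<=|5| out[4]=25, r--
l=4 r=6: |-3|<=|3| out[3]=9, r--
l=4 r=5: |-3|>|0| out[2]=9, l++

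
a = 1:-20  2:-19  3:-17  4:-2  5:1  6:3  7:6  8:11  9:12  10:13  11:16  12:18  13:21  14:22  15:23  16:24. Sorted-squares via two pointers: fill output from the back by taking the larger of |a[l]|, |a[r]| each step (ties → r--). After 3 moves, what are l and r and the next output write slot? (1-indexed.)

l=1, r=13, next write slot=13

[1,16] |-20|<=|24| out[16]=576 → r--
[1,15] |-20|<=|23| out[15]=529 → r--
[1,14] |-20|<=|22| out[14]=484 → r--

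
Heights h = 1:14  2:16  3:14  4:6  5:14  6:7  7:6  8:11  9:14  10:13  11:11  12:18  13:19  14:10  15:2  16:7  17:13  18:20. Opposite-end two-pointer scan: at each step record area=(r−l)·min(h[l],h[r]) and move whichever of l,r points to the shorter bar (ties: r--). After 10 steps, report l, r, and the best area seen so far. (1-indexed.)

[1,18] min(14,20)*17=238 best=238 * → l++
[2,18] min(16,20)*16=256 best=256 * → l++
[3,18] min(14,20)*15=210 best=256 → l++
[4,18] min(6,20)*14=84 best=256 → l++
[5,18] min(14,20)*13=182 best=256 → l++
[6,18] min(7,20)*12=84 best=256 → l++
[7,18] min(6,20)*11=66 best=256 → l++
[8,18] min(11,20)*10=110 best=256 → l++
[9,18] min(14,20)*9=126 best=256 → l++
[10,18] min(13,20)*8=104 best=256 → l++

l=11, r=18, best area=256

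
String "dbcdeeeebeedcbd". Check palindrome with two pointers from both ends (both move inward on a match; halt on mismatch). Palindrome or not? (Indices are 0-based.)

not a palindrome (mismatch at 6,8)

[0,14] 'd'=='d' → l++,r--
[1,13] 'b'=='b' → l++,r--
[2,12] 'c'=='c' → l++,r--
[3,11] 'd'=='d' → l++,r--
[4,10] 'e'=='e' → l++,r--
[5,9] 'e'=='e' → l++,r--
[6,8] 'e'!='b' → stop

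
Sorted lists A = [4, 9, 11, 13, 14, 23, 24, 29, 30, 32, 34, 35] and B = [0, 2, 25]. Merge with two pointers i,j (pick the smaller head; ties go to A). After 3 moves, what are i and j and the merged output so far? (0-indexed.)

[i=0,j=0] A[i]=4>B[j]=0 take 0 → j++
[i=0,j=1] A[i]=4>B[j]=2 take 2 → j++
[i=0,j=2] A[i]=4<=B[j]=25 take 4 → i++

i=1, j=2, merged so far=[0, 2, 4]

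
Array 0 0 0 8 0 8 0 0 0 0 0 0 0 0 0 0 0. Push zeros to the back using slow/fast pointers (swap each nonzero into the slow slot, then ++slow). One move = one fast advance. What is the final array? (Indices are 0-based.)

[8, 8, 0, 0, 0, 0, 0, 0, 0, 0, 0, 0, 0, 0, 0, 0, 0]

slow=0 fast=0: a[fast]=0, fast++
slow=0 fast=1: a[fast]=0, fast++
slow=0 fast=2: a[fast]=0, fast++
slow=0 fast=3: a[fast]=8≠0 swap→a[0]=8, slow++,fast++
slow=1 fast=4: a[fast]=0, fast++
slow=1 fast=5: a[fast]=8≠0 swap→a[1]=8, slow++,fast++
slow=2 fast=6: a[fast]=0, fast++
slow=2 fast=7: a[fast]=0, fast++
slow=2 fast=8: a[fast]=0, fast++
slow=2 fast=9: a[fast]=0, fast++
slow=2 fast=10: a[fast]=0, fast++
slow=2 fast=11: a[fast]=0, fast++
slow=2 fast=12: a[fast]=0, fast++
slow=2 fast=13: a[fast]=0, fast++
slow=2 fast=14: a[fast]=0, fast++
slow=2 fast=15: a[fast]=0, fast++
slow=2 fast=16: a[fast]=0, fast++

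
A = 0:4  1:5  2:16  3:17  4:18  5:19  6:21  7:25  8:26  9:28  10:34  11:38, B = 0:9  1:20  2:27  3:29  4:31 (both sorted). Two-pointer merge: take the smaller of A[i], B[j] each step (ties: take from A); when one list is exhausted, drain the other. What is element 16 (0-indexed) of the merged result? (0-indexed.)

[i=0,j=0] A[i]=4<=B[j]=9 take 4 → i++
[i=1,j=0] A[i]=5<=B[j]=9 take 5 → i++
[i=2,j=0] A[i]=16>B[j]=9 take 9 → j++
[i=2,j=1] A[i]=16<=B[j]=20 take 16 → i++
[i=3,j=1] A[i]=17<=B[j]=20 take 17 → i++
[i=4,j=1] A[i]=18<=B[j]=20 take 18 → i++
[i=5,j=1] A[i]=19<=B[j]=20 take 19 → i++
[i=6,j=1] A[i]=21>B[j]=20 take 20 → j++
[i=6,j=2] A[i]=21<=B[j]=27 take 21 → i++
[i=7,j=2] A[i]=25<=B[j]=27 take 25 → i++
[i=8,j=2] A[i]=26<=B[j]=27 take 26 → i++
[i=9,j=2] A[i]=28>B[j]=27 take 27 → j++
[i=9,j=3] A[i]=28<=B[j]=29 take 28 → i++
[i=10,j=3] A[i]=34>B[j]=29 take 29 → j++
[i=10,j=4] A[i]=34>B[j]=31 take 31 → j++
[i=10,j=5] B done, take A[i]=34 → i++
[i=11,j=5] B done, take A[i]=38 → i++

merged[16] = 38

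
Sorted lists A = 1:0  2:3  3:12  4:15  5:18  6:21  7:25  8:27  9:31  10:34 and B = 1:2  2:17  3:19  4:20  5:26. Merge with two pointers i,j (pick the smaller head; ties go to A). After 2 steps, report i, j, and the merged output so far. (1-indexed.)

i=2, j=2, merged so far=[0, 2]

[i=1,j=1] A[i]=0<=B[j]=2 take 0 → i++
[i=2,j=1] A[i]=3>B[j]=2 take 2 → j++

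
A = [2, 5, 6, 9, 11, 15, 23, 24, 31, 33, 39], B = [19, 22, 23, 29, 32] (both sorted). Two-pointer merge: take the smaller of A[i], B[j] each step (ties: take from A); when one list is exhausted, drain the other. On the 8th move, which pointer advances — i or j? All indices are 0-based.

i=0 j=0: A[i]=2<=B[j]=19 take 2, i++
i=1 j=0: A[i]=5<=B[j]=19 take 5, i++
i=2 j=0: A[i]=6<=B[j]=19 take 6, i++
i=3 j=0: A[i]=9<=B[j]=19 take 9, i++
i=4 j=0: A[i]=11<=B[j]=19 take 11, i++
i=5 j=0: A[i]=15<=B[j]=19 take 15, i++
i=6 j=0: A[i]=23>B[j]=19 take 19, j++
i=6 j=1: A[i]=23>B[j]=22 take 22, j++

j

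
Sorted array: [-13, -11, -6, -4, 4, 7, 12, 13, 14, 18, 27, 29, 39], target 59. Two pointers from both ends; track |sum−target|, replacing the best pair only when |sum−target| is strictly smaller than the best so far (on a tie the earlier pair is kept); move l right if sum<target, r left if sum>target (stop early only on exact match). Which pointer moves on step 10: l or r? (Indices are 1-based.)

l=1 r=13: -13+39=26 d=33 *, l++
l=2 r=13: -11+39=28 d=31 *, l++
l=3 r=13: -6+39=33 d=26 *, l++
l=4 r=13: -4+39=35 d=24 *, l++
l=5 r=13: 4+39=43 d=16 *, l++
l=6 r=13: 7+39=46 d=13 *, l++
l=7 r=13: 12+39=51 d=8 *, l++
l=8 r=13: 13+39=52 d=7 *, l++
l=9 r=13: 14+39=53 d=6 *, l++
l=10 r=13: 18+39=57 d=2 *, l++

l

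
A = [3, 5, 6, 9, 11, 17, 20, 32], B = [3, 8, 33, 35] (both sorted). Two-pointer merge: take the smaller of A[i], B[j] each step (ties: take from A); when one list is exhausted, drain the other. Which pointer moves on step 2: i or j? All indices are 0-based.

j

[i=0,j=0] A[i]=3<=B[j]=3 take 3 → i++
[i=1,j=0] A[i]=5>B[j]=3 take 3 → j++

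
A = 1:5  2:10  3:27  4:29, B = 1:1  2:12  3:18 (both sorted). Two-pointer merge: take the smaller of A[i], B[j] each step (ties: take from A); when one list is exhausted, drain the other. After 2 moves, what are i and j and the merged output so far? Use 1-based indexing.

i=1 j=1: A[i]=5>B[j]=1 take 1, j++
i=1 j=2: A[i]=5<=B[j]=12 take 5, i++

i=2, j=2, merged so far=[1, 5]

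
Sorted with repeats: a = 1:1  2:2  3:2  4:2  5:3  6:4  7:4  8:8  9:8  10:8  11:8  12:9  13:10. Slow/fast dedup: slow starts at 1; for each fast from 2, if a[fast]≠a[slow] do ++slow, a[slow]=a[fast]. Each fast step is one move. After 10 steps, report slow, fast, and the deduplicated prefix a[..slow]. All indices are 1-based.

slow=1 fast=2: a[fast]=2≠a[slow]=1 write a[2]=2, slow++,fast++
slow=2 fast=3: a[fast]=2=a[slow] dup, fast++
slow=2 fast=4: a[fast]=2=a[slow] dup, fast++
slow=2 fast=5: a[fast]=3≠a[slow]=2 write a[3]=3, slow++,fast++
slow=3 fast=6: a[fast]=4≠a[slow]=3 write a[4]=4, slow++,fast++
slow=4 fast=7: a[fast]=4=a[slow] dup, fast++
slow=4 fast=8: a[fast]=8≠a[slow]=4 write a[5]=8, slow++,fast++
slow=5 fast=9: a[fast]=8=a[slow] dup, fast++
slow=5 fast=10: a[fast]=8=a[slow] dup, fast++
slow=5 fast=11: a[fast]=8=a[slow] dup, fast++

slow=5, fast=12, prefix=[1, 2, 3, 4, 8]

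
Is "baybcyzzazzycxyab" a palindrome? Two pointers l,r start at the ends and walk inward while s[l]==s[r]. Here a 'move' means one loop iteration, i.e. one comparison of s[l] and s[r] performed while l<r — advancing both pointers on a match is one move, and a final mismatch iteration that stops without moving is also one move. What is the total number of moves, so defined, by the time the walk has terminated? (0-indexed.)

l=0 r=16: 'b'=='b', l++,r--
l=1 r=15: 'a'=='a', l++,r--
l=2 r=14: 'y'=='y', l++,r--
l=3 r=13: 'b'!='x', stop

4 moves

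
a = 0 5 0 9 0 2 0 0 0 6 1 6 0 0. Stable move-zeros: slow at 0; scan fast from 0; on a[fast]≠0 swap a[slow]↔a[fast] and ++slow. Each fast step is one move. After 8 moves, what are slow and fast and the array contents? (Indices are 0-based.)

slow=3, fast=8, a=[5, 9, 2, 0, 0, 0, 0, 0, 0, 6, 1, 6, 0, 0]

(s=0,f=0) a[fast]=0 → fast++
(s=0,f=1) a[fast]=5≠0 swap→a[0]=5 → slow++,fast++
(s=1,f=2) a[fast]=0 → fast++
(s=1,f=3) a[fast]=9≠0 swap→a[1]=9 → slow++,fast++
(s=2,f=4) a[fast]=0 → fast++
(s=2,f=5) a[fast]=2≠0 swap→a[2]=2 → slow++,fast++
(s=3,f=6) a[fast]=0 → fast++
(s=3,f=7) a[fast]=0 → fast++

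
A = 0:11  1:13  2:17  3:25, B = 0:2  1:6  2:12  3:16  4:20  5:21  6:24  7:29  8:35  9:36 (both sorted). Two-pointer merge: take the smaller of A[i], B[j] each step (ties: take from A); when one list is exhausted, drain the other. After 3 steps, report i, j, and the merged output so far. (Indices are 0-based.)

[i=0,j=0] A[i]=11>B[j]=2 take 2 → j++
[i=0,j=1] A[i]=11>B[j]=6 take 6 → j++
[i=0,j=2] A[i]=11<=B[j]=12 take 11 → i++

i=1, j=2, merged so far=[2, 6, 11]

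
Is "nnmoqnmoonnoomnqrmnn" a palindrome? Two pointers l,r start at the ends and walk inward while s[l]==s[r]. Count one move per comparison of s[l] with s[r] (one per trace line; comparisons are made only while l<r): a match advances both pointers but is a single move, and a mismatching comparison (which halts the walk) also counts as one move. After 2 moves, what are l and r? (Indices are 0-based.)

l=0 r=19: 'n'=='n', l++,r--
l=1 r=18: 'n'=='n', l++,r--

l=2, r=17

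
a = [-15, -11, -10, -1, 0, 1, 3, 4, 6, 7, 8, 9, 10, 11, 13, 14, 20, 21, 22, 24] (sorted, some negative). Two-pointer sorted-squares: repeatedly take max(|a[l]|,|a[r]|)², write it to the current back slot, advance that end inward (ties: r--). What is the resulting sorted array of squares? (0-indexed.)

l=0 r=19: |-15|<=|24| out[19]=576, r--
l=0 r=18: |-15|<=|22| out[18]=484, r--
l=0 r=17: |-15|<=|21| out[17]=441, r--
l=0 r=16: |-15|<=|20| out[16]=400, r--
l=0 r=15: |-15|>|14| out[15]=225, l++
l=1 r=15: |-11|<=|14| out[14]=196, r--
l=1 r=14: |-11|<=|13| out[13]=169, r--
l=1 r=13: |-11|<=|11| out[12]=121, r--
l=1 r=12: |-11|>|10| out[11]=121, l++
l=2 r=12: |-10|<=|10| out[10]=100, r--
l=2 r=11: |-10|>|9| out[9]=100, l++
l=3 r=11: |-1|<=|9| out[8]=81, r--
l=3 r=10: |-1|<=|8| out[7]=64, r--
l=3 r=9: |-1|<=|7| out[6]=49, r--
l=3 r=8: |-1|<=|6| out[5]=36, r--
l=3 r=7: |-1|<=|4| out[4]=16, r--
l=3 r=6: |-1|<=|3| out[3]=9, r--
l=3 r=5: |-1|<=|1| out[2]=1, r--
l=3 r=4: |-1|>|0| out[1]=1, l++
l=4 r=4: |0|<=|0| out[0]=0, r--

[0, 1, 1, 9, 16, 36, 49, 64, 81, 100, 100, 121, 121, 169, 196, 225, 400, 441, 484, 576]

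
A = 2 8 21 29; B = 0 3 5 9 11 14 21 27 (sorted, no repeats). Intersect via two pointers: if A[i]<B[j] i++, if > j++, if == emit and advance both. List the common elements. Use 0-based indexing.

i=0 j=0: 2>0, j++
i=0 j=1: 2<3, i++
i=1 j=1: 8>3, j++
i=1 j=2: 8>5, j++
i=1 j=3: 8<9, i++
i=2 j=3: 21>9, j++
i=2 j=4: 21>11, j++
i=2 j=5: 21>14, j++
i=2 j=6: 21==21 emit, i++,j++
i=3 j=7: 29>27, j++

intersection = [21]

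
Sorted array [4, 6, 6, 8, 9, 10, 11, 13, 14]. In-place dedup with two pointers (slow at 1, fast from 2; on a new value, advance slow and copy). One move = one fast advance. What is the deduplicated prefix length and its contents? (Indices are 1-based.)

length 8; prefix = [4, 6, 8, 9, 10, 11, 13, 14]

(s=1,f=2) a[fast]=6≠a[slow]=4 write a[2]=6 → slow++,fast++
(s=2,f=3) a[fast]=6=a[slow] dup → fast++
(s=2,f=4) a[fast]=8≠a[slow]=6 write a[3]=8 → slow++,fast++
(s=3,f=5) a[fast]=9≠a[slow]=8 write a[4]=9 → slow++,fast++
(s=4,f=6) a[fast]=10≠a[slow]=9 write a[5]=10 → slow++,fast++
(s=5,f=7) a[fast]=11≠a[slow]=10 write a[6]=11 → slow++,fast++
(s=6,f=8) a[fast]=13≠a[slow]=11 write a[7]=13 → slow++,fast++
(s=7,f=9) a[fast]=14≠a[slow]=13 write a[8]=14 → slow++,fast++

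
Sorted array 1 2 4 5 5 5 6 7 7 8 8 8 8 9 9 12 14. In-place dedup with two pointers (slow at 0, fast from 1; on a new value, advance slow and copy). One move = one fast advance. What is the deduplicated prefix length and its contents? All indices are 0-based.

(s=0,f=1) a[fast]=2≠a[slow]=1 write a[1]=2 → slow++,fast++
(s=1,f=2) a[fast]=4≠a[slow]=2 write a[2]=4 → slow++,fast++
(s=2,f=3) a[fast]=5≠a[slow]=4 write a[3]=5 → slow++,fast++
(s=3,f=4) a[fast]=5=a[slow] dup → fast++
(s=3,f=5) a[fast]=5=a[slow] dup → fast++
(s=3,f=6) a[fast]=6≠a[slow]=5 write a[4]=6 → slow++,fast++
(s=4,f=7) a[fast]=7≠a[slow]=6 write a[5]=7 → slow++,fast++
(s=5,f=8) a[fast]=7=a[slow] dup → fast++
(s=5,f=9) a[fast]=8≠a[slow]=7 write a[6]=8 → slow++,fast++
(s=6,f=10) a[fast]=8=a[slow] dup → fast++
(s=6,f=11) a[fast]=8=a[slow] dup → fast++
(s=6,f=12) a[fast]=8=a[slow] dup → fast++
(s=6,f=13) a[fast]=9≠a[slow]=8 write a[7]=9 → slow++,fast++
(s=7,f=14) a[fast]=9=a[slow] dup → fast++
(s=7,f=15) a[fast]=12≠a[slow]=9 write a[8]=12 → slow++,fast++
(s=8,f=16) a[fast]=14≠a[slow]=12 write a[9]=14 → slow++,fast++

length 10; prefix = [1, 2, 4, 5, 6, 7, 8, 9, 12, 14]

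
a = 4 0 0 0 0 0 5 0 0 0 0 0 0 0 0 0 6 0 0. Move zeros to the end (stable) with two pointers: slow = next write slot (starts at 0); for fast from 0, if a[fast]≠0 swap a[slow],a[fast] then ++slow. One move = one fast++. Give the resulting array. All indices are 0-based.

[4, 5, 6, 0, 0, 0, 0, 0, 0, 0, 0, 0, 0, 0, 0, 0, 0, 0, 0]

(s=0,f=0) a[fast]=4≠0 swap→a[0]=4 → slow++,fast++
(s=1,f=1) a[fast]=0 → fast++
(s=1,f=2) a[fast]=0 → fast++
(s=1,f=3) a[fast]=0 → fast++
(s=1,f=4) a[fast]=0 → fast++
(s=1,f=5) a[fast]=0 → fast++
(s=1,f=6) a[fast]=5≠0 swap→a[1]=5 → slow++,fast++
(s=2,f=7) a[fast]=0 → fast++
(s=2,f=8) a[fast]=0 → fast++
(s=2,f=9) a[fast]=0 → fast++
(s=2,f=10) a[fast]=0 → fast++
(s=2,f=11) a[fast]=0 → fast++
(s=2,f=12) a[fast]=0 → fast++
(s=2,f=13) a[fast]=0 → fast++
(s=2,f=14) a[fast]=0 → fast++
(s=2,f=15) a[fast]=0 → fast++
(s=2,f=16) a[fast]=6≠0 swap→a[2]=6 → slow++,fast++
(s=3,f=17) a[fast]=0 → fast++
(s=3,f=18) a[fast]=0 → fast++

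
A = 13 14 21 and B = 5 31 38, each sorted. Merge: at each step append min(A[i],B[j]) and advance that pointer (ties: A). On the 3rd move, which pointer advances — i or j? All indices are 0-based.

i

[i=0,j=0] A[i]=13>B[j]=5 take 5 → j++
[i=0,j=1] A[i]=13<=B[j]=31 take 13 → i++
[i=1,j=1] A[i]=14<=B[j]=31 take 14 → i++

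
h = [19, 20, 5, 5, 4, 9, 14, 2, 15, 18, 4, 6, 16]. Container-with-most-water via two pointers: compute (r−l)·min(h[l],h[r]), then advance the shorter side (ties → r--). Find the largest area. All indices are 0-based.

max area = 192

l=0 r=12: min(19,16)*12=192 best=192 *, r--
l=0 r=11: min(19,6)*11=66 best=192, r--
l=0 r=10: min(19,4)*10=40 best=192, r--
l=0 r=9: min(19,18)*9=162 best=192, r--
l=0 r=8: min(19,15)*8=120 best=192, r--
l=0 r=7: min(19,2)*7=14 best=192, r--
l=0 r=6: min(19,14)*6=84 best=192, r--
l=0 r=5: min(19,9)*5=45 best=192, r--
l=0 r=4: min(19,4)*4=16 best=192, r--
l=0 r=3: min(19,5)*3=15 best=192, r--
l=0 r=2: min(19,5)*2=10 best=192, r--
l=0 r=1: min(19,20)*1=19 best=192, l++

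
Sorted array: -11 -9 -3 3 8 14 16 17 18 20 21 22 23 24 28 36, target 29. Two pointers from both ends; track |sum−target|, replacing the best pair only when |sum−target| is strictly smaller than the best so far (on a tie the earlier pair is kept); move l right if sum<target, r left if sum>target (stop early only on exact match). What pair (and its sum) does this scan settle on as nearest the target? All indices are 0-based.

pair (8, 21) with sum 29 (|Δ|=0)

[0,15] -11+36=25 d=4 * → l++
[1,15] -9+36=27 d=2 * → l++
[2,15] -3+36=33 d=4 → r--
[2,14] -3+28=25 d=4 → l++
[3,14] 3+28=31 d=2 → r--
[3,13] 3+24=27 d=2 → l++
[4,13] 8+24=32 d=3 → r--
[4,12] 8+23=31 d=2 → r--
[4,11] 8+22=30 d=1 * → r--
[4,10] 8+21=29 d=0 * → stop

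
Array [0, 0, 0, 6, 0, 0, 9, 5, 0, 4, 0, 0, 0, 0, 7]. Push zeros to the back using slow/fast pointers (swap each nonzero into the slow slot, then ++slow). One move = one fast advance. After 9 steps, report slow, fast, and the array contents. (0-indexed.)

slow=0 fast=0: a[fast]=0, fast++
slow=0 fast=1: a[fast]=0, fast++
slow=0 fast=2: a[fast]=0, fast++
slow=0 fast=3: a[fast]=6≠0 swap→a[0]=6, slow++,fast++
slow=1 fast=4: a[fast]=0, fast++
slow=1 fast=5: a[fast]=0, fast++
slow=1 fast=6: a[fast]=9≠0 swap→a[1]=9, slow++,fast++
slow=2 fast=7: a[fast]=5≠0 swap→a[2]=5, slow++,fast++
slow=3 fast=8: a[fast]=0, fast++

slow=3, fast=9, a=[6, 9, 5, 0, 0, 0, 0, 0, 0, 4, 0, 0, 0, 0, 7]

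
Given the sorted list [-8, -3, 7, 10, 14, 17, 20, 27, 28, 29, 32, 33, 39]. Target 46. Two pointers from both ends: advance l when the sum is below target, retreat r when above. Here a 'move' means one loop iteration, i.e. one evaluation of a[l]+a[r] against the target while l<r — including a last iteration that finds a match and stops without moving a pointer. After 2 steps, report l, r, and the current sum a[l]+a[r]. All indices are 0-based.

l=2, r=12, sum=46

l=0 r=12: -8+39=31 <46, l++
l=1 r=12: -3+39=36 <46, l++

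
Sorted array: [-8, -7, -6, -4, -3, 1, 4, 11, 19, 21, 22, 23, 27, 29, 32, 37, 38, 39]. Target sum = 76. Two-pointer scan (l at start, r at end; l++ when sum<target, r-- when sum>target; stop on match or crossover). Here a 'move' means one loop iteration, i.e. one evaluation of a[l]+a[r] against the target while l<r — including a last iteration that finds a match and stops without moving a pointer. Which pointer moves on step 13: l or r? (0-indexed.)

l

l=0 r=17: -8+39=31 <76, l++
l=1 r=17: -7+39=32 <76, l++
l=2 r=17: -6+39=33 <76, l++
l=3 r=17: -4+39=35 <76, l++
l=4 r=17: -3+39=36 <76, l++
l=5 r=17: 1+39=40 <76, l++
l=6 r=17: 4+39=43 <76, l++
l=7 r=17: 11+39=50 <76, l++
l=8 r=17: 19+39=58 <76, l++
l=9 r=17: 21+39=60 <76, l++
l=10 r=17: 22+39=61 <76, l++
l=11 r=17: 23+39=62 <76, l++
l=12 r=17: 27+39=66 <76, l++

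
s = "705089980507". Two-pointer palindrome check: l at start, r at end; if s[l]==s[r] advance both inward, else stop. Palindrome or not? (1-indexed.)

palindrome

[1,12] '7'=='7' → l++,r--
[2,11] '0'=='0' → l++,r--
[3,10] '5'=='5' → l++,r--
[4,9] '0'=='0' → l++,r--
[5,8] '8'=='8' → l++,r--
[6,7] '9'=='9' → l++,r--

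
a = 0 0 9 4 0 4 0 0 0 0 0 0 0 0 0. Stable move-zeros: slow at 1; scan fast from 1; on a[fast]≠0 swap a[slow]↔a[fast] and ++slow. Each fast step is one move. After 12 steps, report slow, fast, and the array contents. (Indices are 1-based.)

slow=4, fast=13, a=[9, 4, 4, 0, 0, 0, 0, 0, 0, 0, 0, 0, 0, 0, 0]

(s=1,f=1) a[fast]=0 → fast++
(s=1,f=2) a[fast]=0 → fast++
(s=1,f=3) a[fast]=9≠0 swap→a[1]=9 → slow++,fast++
(s=2,f=4) a[fast]=4≠0 swap→a[2]=4 → slow++,fast++
(s=3,f=5) a[fast]=0 → fast++
(s=3,f=6) a[fast]=4≠0 swap→a[3]=4 → slow++,fast++
(s=4,f=7) a[fast]=0 → fast++
(s=4,f=8) a[fast]=0 → fast++
(s=4,f=9) a[fast]=0 → fast++
(s=4,f=10) a[fast]=0 → fast++
(s=4,f=11) a[fast]=0 → fast++
(s=4,f=12) a[fast]=0 → fast++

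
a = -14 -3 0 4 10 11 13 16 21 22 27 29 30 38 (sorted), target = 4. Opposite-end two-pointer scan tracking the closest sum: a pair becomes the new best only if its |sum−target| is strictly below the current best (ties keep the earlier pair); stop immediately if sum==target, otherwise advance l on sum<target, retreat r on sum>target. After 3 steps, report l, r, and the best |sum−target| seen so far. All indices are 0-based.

[0,13] -14+38=24 d=20 * → r--
[0,12] -14+30=16 d=12 * → r--
[0,11] -14+29=15 d=11 * → r--

l=0, r=10, best |Δ|=11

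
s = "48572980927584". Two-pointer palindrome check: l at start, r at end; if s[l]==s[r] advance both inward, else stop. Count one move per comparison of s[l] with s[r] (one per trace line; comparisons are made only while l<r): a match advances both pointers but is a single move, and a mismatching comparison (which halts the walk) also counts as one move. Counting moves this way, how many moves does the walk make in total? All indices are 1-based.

7 moves

l=1 r=14: '4'=='4', l++,r--
l=2 r=13: '8'=='8', l++,r--
l=3 r=12: '5'=='5', l++,r--
l=4 r=11: '7'=='7', l++,r--
l=5 r=10: '2'=='2', l++,r--
l=6 r=9: '9'=='9', l++,r--
l=7 r=8: '8'!='0', stop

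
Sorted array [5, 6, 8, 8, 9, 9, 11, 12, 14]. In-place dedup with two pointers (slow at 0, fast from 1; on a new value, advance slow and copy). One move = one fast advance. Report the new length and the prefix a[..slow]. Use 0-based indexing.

length 7; prefix = [5, 6, 8, 9, 11, 12, 14]

slow=0 fast=1: a[fast]=6≠a[slow]=5 write a[1]=6, slow++,fast++
slow=1 fast=2: a[fast]=8≠a[slow]=6 write a[2]=8, slow++,fast++
slow=2 fast=3: a[fast]=8=a[slow] dup, fast++
slow=2 fast=4: a[fast]=9≠a[slow]=8 write a[3]=9, slow++,fast++
slow=3 fast=5: a[fast]=9=a[slow] dup, fast++
slow=3 fast=6: a[fast]=11≠a[slow]=9 write a[4]=11, slow++,fast++
slow=4 fast=7: a[fast]=12≠a[slow]=11 write a[5]=12, slow++,fast++
slow=5 fast=8: a[fast]=14≠a[slow]=12 write a[6]=14, slow++,fast++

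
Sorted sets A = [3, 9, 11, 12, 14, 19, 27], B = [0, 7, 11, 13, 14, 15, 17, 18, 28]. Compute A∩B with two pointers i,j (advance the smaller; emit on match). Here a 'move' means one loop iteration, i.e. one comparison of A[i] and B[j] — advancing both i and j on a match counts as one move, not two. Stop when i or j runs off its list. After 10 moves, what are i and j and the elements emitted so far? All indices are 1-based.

i=6, j=8, emitted=[11, 14]

i=1 j=1: 3>0, j++
i=1 j=2: 3<7, i++
i=2 j=2: 9>7, j++
i=2 j=3: 9<11, i++
i=3 j=3: 11==11 emit, i++,j++
i=4 j=4: 12<13, i++
i=5 j=4: 14>13, j++
i=5 j=5: 14==14 emit, i++,j++
i=6 j=6: 19>15, j++
i=6 j=7: 19>17, j++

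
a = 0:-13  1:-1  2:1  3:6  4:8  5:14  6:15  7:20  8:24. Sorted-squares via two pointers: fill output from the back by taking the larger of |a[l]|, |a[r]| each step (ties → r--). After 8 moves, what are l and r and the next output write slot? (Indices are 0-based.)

l=1, r=1, next write slot=0

l=0 r=8: |-13|<=|24| out[8]=576, r--
l=0 r=7: |-13|<=|20| out[7]=400, r--
l=0 r=6: |-13|<=|15| out[6]=225, r--
l=0 r=5: |-13|<=|14| out[5]=196, r--
l=0 r=4: |-13|>|8| out[4]=169, l++
l=1 r=4: |-1|<=|8| out[3]=64, r--
l=1 r=3: |-1|<=|6| out[2]=36, r--
l=1 r=2: |-1|<=|1| out[1]=1, r--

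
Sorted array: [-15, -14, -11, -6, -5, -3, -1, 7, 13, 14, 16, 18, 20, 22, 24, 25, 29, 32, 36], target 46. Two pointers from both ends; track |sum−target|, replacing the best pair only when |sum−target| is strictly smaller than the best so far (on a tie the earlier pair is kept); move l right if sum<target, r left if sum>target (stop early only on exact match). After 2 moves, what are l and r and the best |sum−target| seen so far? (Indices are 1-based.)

l=3, r=19, best |Δ|=24

[1,19] -15+36=21 d=25 * → l++
[2,19] -14+36=22 d=24 * → l++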